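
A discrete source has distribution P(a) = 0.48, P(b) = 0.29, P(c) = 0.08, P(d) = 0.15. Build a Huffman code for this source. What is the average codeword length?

Repeatedly combine the two least-probable nodes; the expected code length is the sum of the merged weights.
merge 2/25 + 3/20 → 23/100
merge 23/100 + 29/100 → 13/25
merge 12/25 + 13/25 → 1
L = 23/100 + 13/25 + 1 = 7/4 = 1.75 bits/symbol.

1.75 bits/symbol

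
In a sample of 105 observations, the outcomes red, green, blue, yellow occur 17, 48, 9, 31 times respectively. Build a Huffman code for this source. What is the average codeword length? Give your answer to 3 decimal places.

Probabilities are the counts divided by 105.
Repeatedly combine the two least-probable nodes; the expected code length is the sum of the merged weights.
merge 3/35 + 17/105 → 26/105
merge 26/105 + 31/105 → 19/35
merge 16/35 + 19/35 → 1
L = 26/105 + 19/35 + 1 = 188/105 ≈ 1.790 bits/symbol.

1.790 bits/symbol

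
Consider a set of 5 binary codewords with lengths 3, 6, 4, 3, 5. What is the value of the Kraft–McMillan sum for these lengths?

With common denominator 2^6 = 64: Σ 2^(−ℓᵢ) = 8/64 + 1/64 + 4/64 + 8/64 + 2/64 = 23/64 = 0.359375.

0.359375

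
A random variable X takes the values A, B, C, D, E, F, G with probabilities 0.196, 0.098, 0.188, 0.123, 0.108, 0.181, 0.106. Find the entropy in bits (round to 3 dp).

2.751 bits

H = −Σ pᵢ log₂ pᵢ.
−0.196·log₂(0.196) = 0.4608
−0.098·log₂(0.098) = 0.3284
−0.188·log₂(0.188) = 0.4533
−0.123·log₂(0.123) = 0.3719
−0.108·log₂(0.108) = 0.3468
−0.181·log₂(0.181) = 0.4463
−0.106·log₂(0.106) = 0.3432
Sum ≈ 2.7507 → 2.751 bits.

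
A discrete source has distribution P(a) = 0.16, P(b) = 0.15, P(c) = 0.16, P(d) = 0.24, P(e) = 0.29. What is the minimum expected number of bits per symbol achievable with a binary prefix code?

Repeatedly combine the two least-probable nodes; the expected code length is the sum of the merged weights.
merge 3/20 + 4/25 → 31/100
merge 4/25 + 6/25 → 2/5
merge 29/100 + 31/100 → 3/5
merge 2/5 + 3/5 → 1
L = 31/100 + 2/5 + 3/5 + 1 = 231/100 = 2.31 bits/symbol.

2.31 bits/symbol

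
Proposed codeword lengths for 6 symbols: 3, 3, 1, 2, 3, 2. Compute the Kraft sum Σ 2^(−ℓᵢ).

With common denominator 2^3 = 8: Σ 2^(−ℓᵢ) = 1/8 + 1/8 + 4/8 + 2/8 + 1/8 + 2/8 = 11/8 = 1.375.

1.375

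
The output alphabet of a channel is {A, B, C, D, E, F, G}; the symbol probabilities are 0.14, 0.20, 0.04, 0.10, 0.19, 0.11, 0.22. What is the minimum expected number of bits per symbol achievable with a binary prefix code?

Repeatedly combine the two least-probable nodes; the expected code length is the sum of the merged weights.
merge 1/25 + 1/10 → 7/50
merge 11/100 + 7/50 → 1/4
merge 7/50 + 19/100 → 33/100
merge 1/5 + 11/50 → 21/50
merge 1/4 + 33/100 → 29/50
merge 21/50 + 29/50 → 1
L = 7/50 + 1/4 + 33/100 + 21/50 + 29/50 + 1 = 68/25 = 2.72 bits/symbol.

2.72 bits/symbol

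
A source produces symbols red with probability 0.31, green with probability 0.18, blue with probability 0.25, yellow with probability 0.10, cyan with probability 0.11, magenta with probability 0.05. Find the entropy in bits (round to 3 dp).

2.368 bits

H = −Σ pᵢ log₂ pᵢ.
−0.31·log₂(0.31) = 0.5238
−0.18·log₂(0.18) = 0.4453
−0.25·log₂(0.25) = 0.5000
−0.10·log₂(0.10) = 0.3322
−0.11·log₂(0.11) = 0.3503
−0.05·log₂(0.05) = 0.2161
Sum ≈ 2.3677 → 2.368 bits.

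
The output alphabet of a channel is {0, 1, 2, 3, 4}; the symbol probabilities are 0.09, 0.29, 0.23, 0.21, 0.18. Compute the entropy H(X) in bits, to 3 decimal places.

H = −Σ pᵢ log₂ pᵢ.
−0.09·log₂(0.09) = 0.3127
−0.29·log₂(0.29) = 0.5179
−0.23·log₂(0.23) = 0.4877
−0.21·log₂(0.21) = 0.4728
−0.18·log₂(0.18) = 0.4453
Sum ≈ 2.2364 → 2.236 bits.

2.236 bits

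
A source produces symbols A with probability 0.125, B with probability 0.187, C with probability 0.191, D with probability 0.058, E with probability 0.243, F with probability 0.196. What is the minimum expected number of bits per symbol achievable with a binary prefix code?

Repeatedly combine the two least-probable nodes; the expected code length is the sum of the merged weights.
merge 29/500 + 1/8 → 183/1000
merge 183/1000 + 187/1000 → 37/100
merge 191/1000 + 49/250 → 387/1000
merge 243/1000 + 37/100 → 613/1000
merge 387/1000 + 613/1000 → 1
L = 183/1000 + 37/100 + 387/1000 + 613/1000 + 1 = 2553/1000 = 2.553 bits/symbol.

2.553 bits/symbol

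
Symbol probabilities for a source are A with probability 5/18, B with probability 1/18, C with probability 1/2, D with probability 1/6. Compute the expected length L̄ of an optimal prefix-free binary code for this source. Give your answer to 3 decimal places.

1.722 bits/symbol

Repeatedly combine the two least-probable nodes; the expected code length is the sum of the merged weights.
merge 1/18 + 1/6 → 2/9
merge 2/9 + 5/18 → 1/2
merge 1/2 + 1/2 → 1
L = 2/9 + 1/2 + 1 = 31/18 ≈ 1.722 bits/symbol.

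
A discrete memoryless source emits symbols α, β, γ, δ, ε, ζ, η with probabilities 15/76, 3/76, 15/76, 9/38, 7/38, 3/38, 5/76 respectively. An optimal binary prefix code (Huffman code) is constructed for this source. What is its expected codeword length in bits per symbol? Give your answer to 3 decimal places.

Repeatedly combine the two least-probable nodes; the expected code length is the sum of the merged weights.
merge 3/76 + 5/76 → 2/19
merge 3/38 + 2/19 → 7/38
merge 7/38 + 7/38 → 7/19
merge 15/76 + 15/76 → 15/38
merge 9/38 + 7/19 → 23/38
merge 15/38 + 23/38 → 1
L = 2/19 + 7/38 + 7/19 + 15/38 + 23/38 + 1 = 101/38 ≈ 2.658 bits/symbol.

2.658 bits/symbol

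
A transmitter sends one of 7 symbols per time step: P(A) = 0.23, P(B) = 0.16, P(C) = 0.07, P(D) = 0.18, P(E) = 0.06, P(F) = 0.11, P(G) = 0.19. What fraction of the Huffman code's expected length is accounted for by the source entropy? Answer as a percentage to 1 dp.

Entropy H = −Σ p log₂ p ≈ 2.6736 bits.
Huffman merges: 3/50+7/100→13/100; 11/100+13/100→6/25; 4/25+9/50→17/50; 19/100+23/100→21/50; 6/25+17/50→29/50; 21/50+29/50→1. L = 271/100 ≈ 2.7100.
Efficiency = H/L = 2.6736/2.7100 = 98.7%.

98.7%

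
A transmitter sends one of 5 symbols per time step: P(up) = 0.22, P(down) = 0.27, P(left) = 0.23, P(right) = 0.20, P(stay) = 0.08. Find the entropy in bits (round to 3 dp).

H = −Σ pᵢ log₂ pᵢ.
−0.22·log₂(0.22) = 0.4806
−0.27·log₂(0.27) = 0.5100
−0.23·log₂(0.23) = 0.4877
−0.20·log₂(0.20) = 0.4644
−0.08·log₂(0.08) = 0.2915
Sum ≈ 2.2342 → 2.234 bits.

2.234 bits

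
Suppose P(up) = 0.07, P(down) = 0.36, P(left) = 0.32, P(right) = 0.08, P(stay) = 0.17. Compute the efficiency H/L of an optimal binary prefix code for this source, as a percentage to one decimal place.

Entropy H = −Σ p log₂ p ≈ 2.0513 bits.
Huffman merges: 7/100+2/25→3/20; 3/20+17/100→8/25; 8/25+8/25→16/25; 9/25+16/25→1. L = 211/100 ≈ 2.1100.
Efficiency = H/L = 2.0513/2.1100 = 97.2%.

97.2%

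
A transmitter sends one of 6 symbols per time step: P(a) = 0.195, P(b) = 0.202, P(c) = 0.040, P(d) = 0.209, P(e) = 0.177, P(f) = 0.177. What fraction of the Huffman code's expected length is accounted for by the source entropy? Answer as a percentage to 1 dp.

Entropy H = −Σ p log₂ p ≈ 2.4681 bits.
Huffman merges: 1/25+177/1000→217/1000; 177/1000+39/200→93/250; 101/500+209/1000→411/1000; 217/1000+93/250→589/1000; 411/1000+589/1000→1. L = 2589/1000 ≈ 2.5890.
Efficiency = H/L = 2.4681/2.5890 = 95.3%.

95.3%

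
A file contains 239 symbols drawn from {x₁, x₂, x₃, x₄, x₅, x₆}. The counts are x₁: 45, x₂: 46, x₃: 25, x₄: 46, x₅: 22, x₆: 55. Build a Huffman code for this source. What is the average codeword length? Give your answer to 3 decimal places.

Probabilities are the counts divided by 239.
Repeatedly combine the two least-probable nodes; the expected code length is the sum of the merged weights.
merge 22/239 + 25/239 → 47/239
merge 45/239 + 46/239 → 91/239
merge 46/239 + 47/239 → 93/239
merge 55/239 + 91/239 → 146/239
merge 93/239 + 146/239 → 1
L = 47/239 + 91/239 + 93/239 + 146/239 + 1 = 616/239 ≈ 2.577 bits/symbol.

2.577 bits/symbol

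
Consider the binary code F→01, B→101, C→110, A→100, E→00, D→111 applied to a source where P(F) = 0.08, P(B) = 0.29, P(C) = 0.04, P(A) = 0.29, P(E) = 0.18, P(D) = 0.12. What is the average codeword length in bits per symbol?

L̄ = Σ pᵢ·ℓᵢ = 0.08·2 + 0.29·3 + 0.04·3 + 0.29·3 + 0.18·2 + 0.12·3 = 2.74 bits/symbol.

2.74 bits/symbol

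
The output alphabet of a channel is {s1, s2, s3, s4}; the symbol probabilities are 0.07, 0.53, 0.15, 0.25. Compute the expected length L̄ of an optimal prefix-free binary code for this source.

1.69 bits/symbol

Repeatedly combine the two least-probable nodes; the expected code length is the sum of the merged weights.
merge 7/100 + 3/20 → 11/50
merge 11/50 + 1/4 → 47/100
merge 47/100 + 53/100 → 1
L = 11/50 + 47/100 + 1 = 169/100 = 1.69 bits/symbol.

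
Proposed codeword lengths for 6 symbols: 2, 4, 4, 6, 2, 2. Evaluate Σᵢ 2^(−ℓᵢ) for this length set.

With common denominator 2^6 = 64: Σ 2^(−ℓᵢ) = 16/64 + 4/64 + 4/64 + 1/64 + 16/64 + 16/64 = 57/64 = 0.890625.

0.890625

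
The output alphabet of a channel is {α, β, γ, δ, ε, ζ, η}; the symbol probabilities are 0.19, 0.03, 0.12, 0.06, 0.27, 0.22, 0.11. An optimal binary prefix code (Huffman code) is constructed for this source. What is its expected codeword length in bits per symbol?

2.6 bits/symbol

Repeatedly combine the two least-probable nodes; the expected code length is the sum of the merged weights.
merge 3/100 + 3/50 → 9/100
merge 9/100 + 11/100 → 1/5
merge 3/25 + 19/100 → 31/100
merge 1/5 + 11/50 → 21/50
merge 27/100 + 31/100 → 29/50
merge 21/50 + 29/50 → 1
L = 9/100 + 1/5 + 31/100 + 21/50 + 29/50 + 1 = 13/5 = 2.6 bits/symbol.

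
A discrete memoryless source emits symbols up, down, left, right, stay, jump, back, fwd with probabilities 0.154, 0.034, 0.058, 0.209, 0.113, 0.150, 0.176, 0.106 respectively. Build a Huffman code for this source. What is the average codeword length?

2.883 bits/symbol

Repeatedly combine the two least-probable nodes; the expected code length is the sum of the merged weights.
merge 17/500 + 29/500 → 23/250
merge 23/250 + 53/500 → 99/500
merge 113/1000 + 3/20 → 263/1000
merge 77/500 + 22/125 → 33/100
merge 99/500 + 209/1000 → 407/1000
merge 263/1000 + 33/100 → 593/1000
merge 407/1000 + 593/1000 → 1
L = 23/250 + 99/500 + 263/1000 + 33/100 + 407/1000 + 593/1000 + 1 = 2883/1000 = 2.883 bits/symbol.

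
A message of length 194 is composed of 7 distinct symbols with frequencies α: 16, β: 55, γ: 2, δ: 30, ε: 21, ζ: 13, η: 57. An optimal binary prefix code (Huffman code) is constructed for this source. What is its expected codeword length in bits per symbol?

2.5 bits/symbol

Probabilities are the counts divided by 194.
Repeatedly combine the two least-probable nodes; the expected code length is the sum of the merged weights.
merge 1/97 + 13/194 → 15/194
merge 15/194 + 8/97 → 31/194
merge 21/194 + 15/97 → 51/194
merge 31/194 + 51/194 → 41/97
merge 55/194 + 57/194 → 56/97
merge 41/97 + 56/97 → 1
L = 15/194 + 31/194 + 51/194 + 41/97 + 56/97 + 1 = 5/2 = 2.5 bits/symbol.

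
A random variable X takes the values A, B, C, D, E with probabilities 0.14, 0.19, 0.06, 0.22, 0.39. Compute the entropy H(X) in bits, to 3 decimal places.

H = −Σ pᵢ log₂ pᵢ.
−0.14·log₂(0.14) = 0.3971
−0.19·log₂(0.19) = 0.4552
−0.06·log₂(0.06) = 0.2435
−0.22·log₂(0.22) = 0.4806
−0.39·log₂(0.39) = 0.5298
Sum ≈ 2.1062 → 2.106 bits.

2.106 bits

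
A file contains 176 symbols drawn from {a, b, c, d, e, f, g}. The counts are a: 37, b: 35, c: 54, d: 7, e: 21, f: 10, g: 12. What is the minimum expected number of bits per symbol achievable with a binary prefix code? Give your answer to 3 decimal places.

Probabilities are the counts divided by 176.
Repeatedly combine the two least-probable nodes; the expected code length is the sum of the merged weights.
merge 7/176 + 5/88 → 17/176
merge 3/44 + 17/176 → 29/176
merge 21/176 + 29/176 → 25/88
merge 35/176 + 37/176 → 9/22
merge 25/88 + 27/88 → 13/22
merge 9/22 + 13/22 → 1
L = 17/176 + 29/176 + 25/88 + 9/22 + 13/22 + 1 = 28/11 ≈ 2.545 bits/symbol.

2.545 bits/symbol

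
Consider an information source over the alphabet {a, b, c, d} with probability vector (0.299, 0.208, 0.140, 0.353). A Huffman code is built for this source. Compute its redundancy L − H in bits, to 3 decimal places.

Entropy H = −Σ p log₂ p ≈ 1.9194 bits.
Huffman merges: 7/50+26/125→87/250; 299/1000+87/250→647/1000; 353/1000+647/1000→1. L = 399/200 ≈ 1.9950.
L − H = 1.9950 − 1.9194 = 0.076 bits.

0.076 bits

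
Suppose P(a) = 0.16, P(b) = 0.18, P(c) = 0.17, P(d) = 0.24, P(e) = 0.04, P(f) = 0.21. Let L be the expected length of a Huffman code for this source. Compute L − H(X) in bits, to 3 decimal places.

0.094 bits

Entropy H = −Σ p log₂ p ≈ 2.4556 bits.
Huffman merges: 1/25+4/25→1/5; 17/100+9/50→7/20; 1/5+21/100→41/100; 6/25+7/20→59/100; 41/100+59/100→1. L = 51/20 ≈ 2.5500.
L − H = 2.5500 − 2.4556 = 0.094 bits.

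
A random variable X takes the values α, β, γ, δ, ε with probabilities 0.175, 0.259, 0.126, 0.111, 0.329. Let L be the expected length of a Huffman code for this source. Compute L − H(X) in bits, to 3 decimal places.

0.036 bits

Entropy H = −Σ p log₂ p ≈ 2.2011 bits.
Huffman merges: 111/1000+63/500→237/1000; 7/40+237/1000→103/250; 259/1000+329/1000→147/250; 103/250+147/250→1. L = 2237/1000 ≈ 2.2370.
L − H = 2.2370 − 2.2011 = 0.036 bits.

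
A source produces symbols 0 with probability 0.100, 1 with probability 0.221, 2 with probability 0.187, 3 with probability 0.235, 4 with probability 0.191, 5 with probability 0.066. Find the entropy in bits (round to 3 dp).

2.472 bits

H = −Σ pᵢ log₂ pᵢ.
−0.100·log₂(0.100) = 0.3322
−0.221·log₂(0.221) = 0.4813
−0.187·log₂(0.187) = 0.4523
−0.235·log₂(0.235) = 0.4910
−0.191·log₂(0.191) = 0.4562
−0.066·log₂(0.066) = 0.2588
Sum ≈ 2.4718 → 2.472 bits.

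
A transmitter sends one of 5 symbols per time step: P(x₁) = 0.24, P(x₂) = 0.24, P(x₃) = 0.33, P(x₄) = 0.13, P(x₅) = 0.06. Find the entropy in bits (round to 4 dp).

H = −Σ pᵢ log₂ pᵢ.
−0.24·log₂(0.24) = 0.4941
−0.24·log₂(0.24) = 0.4941
−0.33·log₂(0.33) = 0.5278
−0.13·log₂(0.13) = 0.3826
−0.06·log₂(0.06) = 0.2435
Sum ≈ 2.1423 → 2.1423 bits.

2.1423 bits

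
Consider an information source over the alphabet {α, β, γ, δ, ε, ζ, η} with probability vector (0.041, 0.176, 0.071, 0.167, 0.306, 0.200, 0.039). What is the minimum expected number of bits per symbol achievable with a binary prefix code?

2.549 bits/symbol

Repeatedly combine the two least-probable nodes; the expected code length is the sum of the merged weights.
merge 39/1000 + 41/1000 → 2/25
merge 71/1000 + 2/25 → 151/1000
merge 151/1000 + 167/1000 → 159/500
merge 22/125 + 1/5 → 47/125
merge 153/500 + 159/500 → 78/125
merge 47/125 + 78/125 → 1
L = 2/25 + 151/1000 + 159/500 + 47/125 + 78/125 + 1 = 2549/1000 = 2.549 bits/symbol.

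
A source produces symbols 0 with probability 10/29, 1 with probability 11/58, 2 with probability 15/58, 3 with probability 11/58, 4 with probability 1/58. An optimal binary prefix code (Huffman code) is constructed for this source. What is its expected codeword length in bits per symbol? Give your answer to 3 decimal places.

Repeatedly combine the two least-probable nodes; the expected code length is the sum of the merged weights.
merge 1/58 + 11/58 → 6/29
merge 11/58 + 6/29 → 23/58
merge 15/58 + 10/29 → 35/58
merge 23/58 + 35/58 → 1
L = 6/29 + 23/58 + 35/58 + 1 = 64/29 ≈ 2.207 bits/symbol.

2.207 bits/symbol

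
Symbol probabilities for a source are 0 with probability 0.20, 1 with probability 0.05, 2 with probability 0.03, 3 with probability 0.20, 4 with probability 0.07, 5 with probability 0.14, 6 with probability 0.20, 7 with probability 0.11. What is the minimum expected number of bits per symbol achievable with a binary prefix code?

2.83 bits/symbol

Repeatedly combine the two least-probable nodes; the expected code length is the sum of the merged weights.
merge 3/100 + 1/20 → 2/25
merge 7/100 + 2/25 → 3/20
merge 11/100 + 7/50 → 1/4
merge 3/20 + 1/5 → 7/20
merge 1/5 + 1/5 → 2/5
merge 1/4 + 7/20 → 3/5
merge 2/5 + 3/5 → 1
L = 2/25 + 3/20 + 1/4 + 7/20 + 2/5 + 3/5 + 1 = 283/100 = 2.83 bits/symbol.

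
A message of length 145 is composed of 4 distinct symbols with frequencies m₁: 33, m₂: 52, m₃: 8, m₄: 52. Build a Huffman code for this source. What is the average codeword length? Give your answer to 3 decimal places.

1.924 bits/symbol

Probabilities are the counts divided by 145.
Repeatedly combine the two least-probable nodes; the expected code length is the sum of the merged weights.
merge 8/145 + 33/145 → 41/145
merge 41/145 + 52/145 → 93/145
merge 52/145 + 93/145 → 1
L = 41/145 + 93/145 + 1 = 279/145 ≈ 1.924 bits/symbol.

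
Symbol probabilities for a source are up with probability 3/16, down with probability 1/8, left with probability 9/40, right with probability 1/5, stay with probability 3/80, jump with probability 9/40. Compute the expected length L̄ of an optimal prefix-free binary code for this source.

2.5125 bits/symbol

Repeatedly combine the two least-probable nodes; the expected code length is the sum of the merged weights.
merge 3/80 + 1/8 → 13/80
merge 13/80 + 3/16 → 7/20
merge 1/5 + 9/40 → 17/40
merge 9/40 + 7/20 → 23/40
merge 17/40 + 23/40 → 1
L = 13/80 + 7/20 + 17/40 + 23/40 + 1 = 201/80 = 2.5125 bits/symbol.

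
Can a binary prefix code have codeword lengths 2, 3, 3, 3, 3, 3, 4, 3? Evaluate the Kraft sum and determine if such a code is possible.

With common denominator 2^4 = 16: Σ 2^(−ℓᵢ) = 4/16 + 2/16 + 2/16 + 2/16 + 2/16 + 2/16 + 1/16 + 2/16 = 17/16 = 1.0625.
Kraft's inequality requires Σ ≤ 1; here Σ = 1.0625 > 1, so no such prefix code exists.

1.0625; no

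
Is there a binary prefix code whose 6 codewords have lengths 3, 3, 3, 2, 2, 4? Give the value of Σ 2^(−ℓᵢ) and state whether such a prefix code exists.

0.9375; yes

With common denominator 2^4 = 16: Σ 2^(−ℓᵢ) = 2/16 + 2/16 + 2/16 + 4/16 + 4/16 + 1/16 = 15/16 = 0.9375.
Kraft's inequality requires Σ ≤ 1; here Σ = 0.9375 ≤ 1, so such a prefix code exists.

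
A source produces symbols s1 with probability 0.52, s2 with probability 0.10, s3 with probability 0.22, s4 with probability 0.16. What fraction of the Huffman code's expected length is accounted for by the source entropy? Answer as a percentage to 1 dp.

Entropy H = −Σ p log₂ p ≈ 1.7264 bits.
Huffman merges: 1/10+4/25→13/50; 11/50+13/50→12/25; 12/25+13/25→1. L = 87/50 ≈ 1.7400.
Efficiency = H/L = 1.7264/1.7400 = 99.2%.

99.2%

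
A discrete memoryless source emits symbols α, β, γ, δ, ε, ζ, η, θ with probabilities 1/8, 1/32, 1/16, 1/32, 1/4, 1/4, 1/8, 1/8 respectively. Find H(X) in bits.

2.6875 bits

Each probability is a power of 1/2, so log₂(1/p) is an integer.
H = Σ p·log₂(1/p) = 1/8·3 + 1/32·5 + 1/16·4 + 1/32·5 + 1/4·2 + 1/4·2 + 1/8·3 + 1/8·3 = 2.6875 bits.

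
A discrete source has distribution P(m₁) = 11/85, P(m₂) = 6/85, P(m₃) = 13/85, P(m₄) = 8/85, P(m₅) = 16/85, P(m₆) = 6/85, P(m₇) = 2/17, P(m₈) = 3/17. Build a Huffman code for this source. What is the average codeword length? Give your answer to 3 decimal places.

2.953 bits/symbol

Repeatedly combine the two least-probable nodes; the expected code length is the sum of the merged weights.
merge 6/85 + 6/85 → 12/85
merge 8/85 + 2/17 → 18/85
merge 11/85 + 12/85 → 23/85
merge 13/85 + 3/17 → 28/85
merge 16/85 + 18/85 → 2/5
merge 23/85 + 28/85 → 3/5
merge 2/5 + 3/5 → 1
L = 12/85 + 18/85 + 23/85 + 28/85 + 2/5 + 3/5 + 1 = 251/85 ≈ 2.953 bits/symbol.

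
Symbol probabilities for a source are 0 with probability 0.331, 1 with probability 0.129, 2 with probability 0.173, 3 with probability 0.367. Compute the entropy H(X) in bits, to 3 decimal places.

1.878 bits

H = −Σ pᵢ log₂ pᵢ.
−0.331·log₂(0.331) = 0.5280
−0.129·log₂(0.129) = 0.3811
−0.173·log₂(0.173) = 0.4379
−0.367·log₂(0.367) = 0.5307
Sum ≈ 1.8777 → 1.878 bits.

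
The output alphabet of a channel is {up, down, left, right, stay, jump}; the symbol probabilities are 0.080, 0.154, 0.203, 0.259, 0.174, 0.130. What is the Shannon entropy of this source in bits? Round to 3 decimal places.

2.501 bits

H = −Σ pᵢ log₂ pᵢ.
−0.080·log₂(0.080) = 0.2915
−0.154·log₂(0.154) = 0.4156
−0.203·log₂(0.203) = 0.4670
−0.259·log₂(0.259) = 0.5048
−0.174·log₂(0.174) = 0.4390
−0.130·log₂(0.130) = 0.3826
Sum ≈ 2.5005 → 2.501 bits.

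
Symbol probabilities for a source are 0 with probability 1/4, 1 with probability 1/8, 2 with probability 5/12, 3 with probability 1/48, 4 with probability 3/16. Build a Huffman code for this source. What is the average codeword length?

2.0625 bits/symbol

Repeatedly combine the two least-probable nodes; the expected code length is the sum of the merged weights.
merge 1/48 + 1/8 → 7/48
merge 7/48 + 3/16 → 1/3
merge 1/4 + 1/3 → 7/12
merge 5/12 + 7/12 → 1
L = 7/48 + 1/3 + 7/12 + 1 = 33/16 = 2.0625 bits/symbol.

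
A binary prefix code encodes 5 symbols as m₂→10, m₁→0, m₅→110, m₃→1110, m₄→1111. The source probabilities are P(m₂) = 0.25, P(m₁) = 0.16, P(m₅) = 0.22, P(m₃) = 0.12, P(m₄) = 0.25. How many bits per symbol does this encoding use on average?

2.8 bits/symbol

L̄ = Σ pᵢ·ℓᵢ = 0.25·2 + 0.16·1 + 0.22·3 + 0.12·4 + 0.25·4 = 2.8 bits/symbol.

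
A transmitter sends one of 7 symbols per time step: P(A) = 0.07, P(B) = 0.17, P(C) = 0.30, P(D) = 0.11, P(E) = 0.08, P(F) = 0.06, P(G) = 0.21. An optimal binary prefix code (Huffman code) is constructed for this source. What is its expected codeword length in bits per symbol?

2.62 bits/symbol

Repeatedly combine the two least-probable nodes; the expected code length is the sum of the merged weights.
merge 3/50 + 7/100 → 13/100
merge 2/25 + 11/100 → 19/100
merge 13/100 + 17/100 → 3/10
merge 19/100 + 21/100 → 2/5
merge 3/10 + 3/10 → 3/5
merge 2/5 + 3/5 → 1
L = 13/100 + 19/100 + 3/10 + 2/5 + 3/5 + 1 = 131/50 = 2.62 bits/symbol.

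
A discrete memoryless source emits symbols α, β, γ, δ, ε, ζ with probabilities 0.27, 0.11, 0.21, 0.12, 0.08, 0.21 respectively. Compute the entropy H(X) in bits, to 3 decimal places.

2.465 bits

H = −Σ pᵢ log₂ pᵢ.
−0.27·log₂(0.27) = 0.5100
−0.11·log₂(0.11) = 0.3503
−0.21·log₂(0.21) = 0.4728
−0.12·log₂(0.12) = 0.3671
−0.08·log₂(0.08) = 0.2915
−0.21·log₂(0.21) = 0.4728
Sum ≈ 2.4645 → 2.465 bits.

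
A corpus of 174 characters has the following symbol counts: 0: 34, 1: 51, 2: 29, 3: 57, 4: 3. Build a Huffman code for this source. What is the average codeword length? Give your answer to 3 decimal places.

2.184 bits/symbol

Probabilities are the counts divided by 174.
Repeatedly combine the two least-probable nodes; the expected code length is the sum of the merged weights.
merge 1/58 + 1/6 → 16/87
merge 16/87 + 17/87 → 11/29
merge 17/58 + 19/58 → 18/29
merge 11/29 + 18/29 → 1
L = 16/87 + 11/29 + 18/29 + 1 = 190/87 ≈ 2.184 bits/symbol.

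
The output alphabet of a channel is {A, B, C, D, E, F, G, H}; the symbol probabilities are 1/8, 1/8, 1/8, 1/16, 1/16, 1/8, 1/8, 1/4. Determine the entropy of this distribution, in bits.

2.875 bits

Each probability is a power of 1/2, so log₂(1/p) is an integer.
H = Σ p·log₂(1/p) = 1/8·3 + 1/8·3 + 1/8·3 + 1/16·4 + 1/16·4 + 1/8·3 + 1/8·3 + 1/4·2 = 2.875 bits.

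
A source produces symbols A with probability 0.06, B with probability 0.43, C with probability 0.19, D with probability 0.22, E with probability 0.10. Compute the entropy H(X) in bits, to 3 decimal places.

H = −Σ pᵢ log₂ pᵢ.
−0.06·log₂(0.06) = 0.2435
−0.43·log₂(0.43) = 0.5236
−0.19·log₂(0.19) = 0.4552
−0.22·log₂(0.22) = 0.4806
−0.10·log₂(0.10) = 0.3322
Sum ≈ 2.0351 → 2.035 bits.

2.035 bits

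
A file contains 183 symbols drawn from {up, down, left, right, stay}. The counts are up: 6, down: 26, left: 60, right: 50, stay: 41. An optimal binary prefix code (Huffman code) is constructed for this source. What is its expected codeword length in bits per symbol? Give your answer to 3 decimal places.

2.175 bits/symbol

Probabilities are the counts divided by 183.
Repeatedly combine the two least-probable nodes; the expected code length is the sum of the merged weights.
merge 2/61 + 26/183 → 32/183
merge 32/183 + 41/183 → 73/183
merge 50/183 + 20/61 → 110/183
merge 73/183 + 110/183 → 1
L = 32/183 + 73/183 + 110/183 + 1 = 398/183 ≈ 2.175 bits/symbol.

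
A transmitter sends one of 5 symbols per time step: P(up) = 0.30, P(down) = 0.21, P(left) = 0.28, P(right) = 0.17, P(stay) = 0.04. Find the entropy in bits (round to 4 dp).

H = −Σ pᵢ log₂ pᵢ.
−0.30·log₂(0.30) = 0.5211
−0.21·log₂(0.21) = 0.4728
−0.28·log₂(0.28) = 0.5142
−0.17·log₂(0.17) = 0.4346
−0.04·log₂(0.04) = 0.1858
Sum ≈ 2.1285 → 2.1285 bits.

2.1285 bits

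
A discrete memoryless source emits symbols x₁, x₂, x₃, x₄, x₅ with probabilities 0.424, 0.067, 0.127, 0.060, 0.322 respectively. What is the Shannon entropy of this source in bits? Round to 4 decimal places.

H = −Σ pᵢ log₂ pᵢ.
−0.424·log₂(0.424) = 0.5249
−0.067·log₂(0.067) = 0.2613
−0.127·log₂(0.127) = 0.3781
−0.060·log₂(0.060) = 0.2435
−0.322·log₂(0.322) = 0.5264
Sum ≈ 1.9342 → 1.9342 bits.

1.9342 bits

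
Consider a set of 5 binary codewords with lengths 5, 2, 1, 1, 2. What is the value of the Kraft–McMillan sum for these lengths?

1.53125

With common denominator 2^5 = 32: Σ 2^(−ℓᵢ) = 1/32 + 8/32 + 16/32 + 16/32 + 8/32 = 49/32 = 1.53125.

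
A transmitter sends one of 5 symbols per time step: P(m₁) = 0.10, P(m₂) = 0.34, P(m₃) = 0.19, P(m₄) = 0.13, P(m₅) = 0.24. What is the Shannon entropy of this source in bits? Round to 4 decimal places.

2.1934 bits

H = −Σ pᵢ log₂ pᵢ.
−0.10·log₂(0.10) = 0.3322
−0.34·log₂(0.34) = 0.5292
−0.19·log₂(0.19) = 0.4552
−0.13·log₂(0.13) = 0.3826
−0.24·log₂(0.24) = 0.4941
Sum ≈ 2.1934 → 2.1934 bits.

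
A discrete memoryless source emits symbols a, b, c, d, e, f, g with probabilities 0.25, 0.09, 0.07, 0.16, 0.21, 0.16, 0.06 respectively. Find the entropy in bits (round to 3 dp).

2.644 bits

H = −Σ pᵢ log₂ pᵢ.
−0.25·log₂(0.25) = 0.5000
−0.09·log₂(0.09) = 0.3127
−0.07·log₂(0.07) = 0.2686
−0.16·log₂(0.16) = 0.4230
−0.21·log₂(0.21) = 0.4728
−0.16·log₂(0.16) = 0.4230
−0.06·log₂(0.06) = 0.2435
Sum ≈ 2.6436 → 2.644 bits.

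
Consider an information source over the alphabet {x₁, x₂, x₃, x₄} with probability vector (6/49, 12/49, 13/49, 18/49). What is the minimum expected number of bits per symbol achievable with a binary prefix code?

Repeatedly combine the two least-probable nodes; the expected code length is the sum of the merged weights.
merge 6/49 + 12/49 → 18/49
merge 13/49 + 18/49 → 31/49
merge 18/49 + 31/49 → 1
L = 18/49 + 31/49 + 1 = 2 bits/symbol.

2 bits/symbol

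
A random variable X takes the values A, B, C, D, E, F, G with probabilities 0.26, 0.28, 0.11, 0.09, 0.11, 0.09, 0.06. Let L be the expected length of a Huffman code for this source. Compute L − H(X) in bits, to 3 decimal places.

Entropy H = −Σ p log₂ p ≈ 2.5889 bits.
Huffman merges: 3/50+9/100→3/20; 9/100+11/100→1/5; 11/100+3/20→13/50; 1/5+13/50→23/50; 13/50+7/25→27/50; 23/50+27/50→1. L = 261/100 ≈ 2.6100.
L − H = 2.6100 − 2.5889 = 0.021 bits.

0.021 bits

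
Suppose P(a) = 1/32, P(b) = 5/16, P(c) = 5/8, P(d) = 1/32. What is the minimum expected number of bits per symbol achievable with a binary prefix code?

1.4375 bits/symbol

Repeatedly combine the two least-probable nodes; the expected code length is the sum of the merged weights.
merge 1/32 + 1/32 → 1/16
merge 1/16 + 5/16 → 3/8
merge 3/8 + 5/8 → 1
L = 1/16 + 3/8 + 1 = 23/16 = 1.4375 bits/symbol.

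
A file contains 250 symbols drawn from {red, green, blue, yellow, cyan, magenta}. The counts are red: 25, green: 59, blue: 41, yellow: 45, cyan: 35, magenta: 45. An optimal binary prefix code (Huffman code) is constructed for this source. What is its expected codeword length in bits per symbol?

Probabilities are the counts divided by 250.
Repeatedly combine the two least-probable nodes; the expected code length is the sum of the merged weights.
merge 1/10 + 7/50 → 6/25
merge 41/250 + 9/50 → 43/125
merge 9/50 + 59/250 → 52/125
merge 6/25 + 43/125 → 73/125
merge 52/125 + 73/125 → 1
L = 6/25 + 43/125 + 52/125 + 73/125 + 1 = 323/125 = 2.584 bits/symbol.

2.584 bits/symbol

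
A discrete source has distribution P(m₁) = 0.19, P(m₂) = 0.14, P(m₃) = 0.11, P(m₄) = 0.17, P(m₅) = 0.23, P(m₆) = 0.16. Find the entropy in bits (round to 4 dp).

2.5479 bits

H = −Σ pᵢ log₂ pᵢ.
−0.19·log₂(0.19) = 0.4552
−0.14·log₂(0.14) = 0.3971
−0.11·log₂(0.11) = 0.3503
−0.17·log₂(0.17) = 0.4346
−0.23·log₂(0.23) = 0.4877
−0.16·log₂(0.16) = 0.4230
Sum ≈ 2.5479 → 2.5479 bits.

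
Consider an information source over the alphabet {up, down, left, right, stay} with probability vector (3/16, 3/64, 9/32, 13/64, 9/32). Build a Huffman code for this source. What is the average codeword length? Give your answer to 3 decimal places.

Repeatedly combine the two least-probable nodes; the expected code length is the sum of the merged weights.
merge 3/64 + 3/16 → 15/64
merge 13/64 + 15/64 → 7/16
merge 9/32 + 9/32 → 9/16
merge 7/16 + 9/16 → 1
L = 15/64 + 7/16 + 9/16 + 1 = 143/64 ≈ 2.234 bits/symbol.

2.234 bits/symbol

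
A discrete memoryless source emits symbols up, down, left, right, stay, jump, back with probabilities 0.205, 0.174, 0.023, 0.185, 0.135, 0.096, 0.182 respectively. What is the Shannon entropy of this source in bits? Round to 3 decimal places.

H = −Σ pᵢ log₂ pᵢ.
−0.205·log₂(0.205) = 0.4687
−0.174·log₂(0.174) = 0.4390
−0.023·log₂(0.023) = 0.1252
−0.185·log₂(0.185) = 0.4504
−0.135·log₂(0.135) = 0.3900
−0.096·log₂(0.096) = 0.3246
−0.182·log₂(0.182) = 0.4474
Sum ≈ 2.6451 → 2.645 bits.

2.645 bits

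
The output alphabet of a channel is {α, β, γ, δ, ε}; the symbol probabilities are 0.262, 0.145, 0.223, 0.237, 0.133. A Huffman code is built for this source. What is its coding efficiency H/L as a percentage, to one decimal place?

99.8%

Entropy H = −Σ p log₂ p ≈ 2.2724 bits.
Huffman merges: 133/1000+29/200→139/500; 223/1000+237/1000→23/50; 131/500+139/500→27/50; 23/50+27/50→1. L = 1139/500 ≈ 2.2780.
Efficiency = H/L = 2.2724/2.2780 = 99.8%.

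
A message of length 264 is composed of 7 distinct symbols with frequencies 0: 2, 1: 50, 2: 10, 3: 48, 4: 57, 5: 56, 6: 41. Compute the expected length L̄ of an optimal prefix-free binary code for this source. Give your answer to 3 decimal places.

2.617 bits/symbol

Probabilities are the counts divided by 264.
Repeatedly combine the two least-probable nodes; the expected code length is the sum of the merged weights.
merge 1/132 + 5/132 → 1/22
merge 1/22 + 41/264 → 53/264
merge 2/11 + 25/132 → 49/132
merge 53/264 + 7/33 → 109/264
merge 19/88 + 49/132 → 155/264
merge 109/264 + 155/264 → 1
L = 1/22 + 53/264 + 49/132 + 109/264 + 155/264 + 1 = 691/264 ≈ 2.617 bits/symbol.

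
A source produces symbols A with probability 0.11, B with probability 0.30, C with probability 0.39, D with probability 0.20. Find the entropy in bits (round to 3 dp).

1.866 bits

H = −Σ pᵢ log₂ pᵢ.
−0.11·log₂(0.11) = 0.3503
−0.30·log₂(0.30) = 0.5211
−0.39·log₂(0.39) = 0.5298
−0.20·log₂(0.20) = 0.4644
Sum ≈ 1.8656 → 1.866 bits.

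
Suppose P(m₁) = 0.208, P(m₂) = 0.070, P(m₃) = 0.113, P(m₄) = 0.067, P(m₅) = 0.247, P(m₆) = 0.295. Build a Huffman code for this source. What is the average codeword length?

2.387 bits/symbol

Repeatedly combine the two least-probable nodes; the expected code length is the sum of the merged weights.
merge 67/1000 + 7/100 → 137/1000
merge 113/1000 + 137/1000 → 1/4
merge 26/125 + 247/1000 → 91/200
merge 1/4 + 59/200 → 109/200
merge 91/200 + 109/200 → 1
L = 137/1000 + 1/4 + 91/200 + 109/200 + 1 = 2387/1000 = 2.387 bits/symbol.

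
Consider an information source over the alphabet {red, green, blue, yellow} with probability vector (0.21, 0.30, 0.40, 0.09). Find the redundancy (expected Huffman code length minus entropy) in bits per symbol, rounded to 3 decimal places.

0.065 bits

Entropy H = −Σ p log₂ p ≈ 1.8353 bits.
Huffman merges: 9/100+21/100→3/10; 3/10+3/10→3/5; 2/5+3/5→1. L = 19/10 ≈ 1.9000.
L − H = 1.9000 − 1.8353 = 0.065 bits.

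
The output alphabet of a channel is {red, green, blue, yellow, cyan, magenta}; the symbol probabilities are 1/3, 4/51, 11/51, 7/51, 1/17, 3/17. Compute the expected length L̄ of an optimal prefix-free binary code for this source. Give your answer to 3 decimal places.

Repeatedly combine the two least-probable nodes; the expected code length is the sum of the merged weights.
merge 1/17 + 4/51 → 7/51
merge 7/51 + 7/51 → 14/51
merge 3/17 + 11/51 → 20/51
merge 14/51 + 1/3 → 31/51
merge 20/51 + 31/51 → 1
L = 7/51 + 14/51 + 20/51 + 31/51 + 1 = 41/17 ≈ 2.412 bits/symbol.

2.412 bits/symbol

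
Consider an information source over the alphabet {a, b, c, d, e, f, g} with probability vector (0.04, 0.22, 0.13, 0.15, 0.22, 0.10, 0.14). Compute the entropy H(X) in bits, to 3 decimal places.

H = −Σ pᵢ log₂ pᵢ.
−0.04·log₂(0.04) = 0.1858
−0.22·log₂(0.22) = 0.4806
−0.13·log₂(0.13) = 0.3826
−0.15·log₂(0.15) = 0.4105
−0.22·log₂(0.22) = 0.4806
−0.10·log₂(0.10) = 0.3322
−0.14·log₂(0.14) = 0.3971
Sum ≈ 2.6694 → 2.669 bits.

2.669 bits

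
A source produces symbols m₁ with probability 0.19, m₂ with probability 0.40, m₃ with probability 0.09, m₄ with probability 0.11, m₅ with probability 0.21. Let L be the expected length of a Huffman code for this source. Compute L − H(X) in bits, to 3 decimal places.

Entropy H = −Σ p log₂ p ≈ 2.1198 bits.
Huffman merges: 9/100+11/100→1/5; 19/100+1/5→39/100; 21/100+39/100→3/5; 2/5+3/5→1. L = 219/100 ≈ 2.1900.
L − H = 2.1900 − 2.1198 = 0.070 bits.

0.070 bits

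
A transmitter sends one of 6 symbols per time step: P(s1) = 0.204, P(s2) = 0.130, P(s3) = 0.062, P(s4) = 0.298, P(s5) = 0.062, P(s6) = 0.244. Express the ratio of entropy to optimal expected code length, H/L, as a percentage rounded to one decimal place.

Entropy H = −Σ p log₂ p ≈ 2.3650 bits.
Huffman merges: 31/500+31/500→31/250; 31/250+13/100→127/500; 51/250+61/250→56/125; 127/500+149/500→69/125; 56/125+69/125→1. L = 1189/500 ≈ 2.3780.
Efficiency = H/L = 2.3650/2.3780 = 99.5%.

99.5%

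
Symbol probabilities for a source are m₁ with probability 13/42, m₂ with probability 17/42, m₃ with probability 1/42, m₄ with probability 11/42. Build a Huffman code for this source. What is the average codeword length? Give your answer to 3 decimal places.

1.881 bits/symbol

Repeatedly combine the two least-probable nodes; the expected code length is the sum of the merged weights.
merge 1/42 + 11/42 → 2/7
merge 2/7 + 13/42 → 25/42
merge 17/42 + 25/42 → 1
L = 2/7 + 25/42 + 1 = 79/42 ≈ 1.881 bits/symbol.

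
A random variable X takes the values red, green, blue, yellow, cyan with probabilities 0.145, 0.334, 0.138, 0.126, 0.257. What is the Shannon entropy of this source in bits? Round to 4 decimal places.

H = −Σ pᵢ log₂ pᵢ.
−0.145·log₂(0.145) = 0.4040
−0.334·log₂(0.334) = 0.5284
−0.138·log₂(0.138) = 0.3943
−0.126·log₂(0.126) = 0.3766
−0.257·log₂(0.257) = 0.5038
Sum ≈ 2.2070 → 2.2070 bits.

2.2070 bits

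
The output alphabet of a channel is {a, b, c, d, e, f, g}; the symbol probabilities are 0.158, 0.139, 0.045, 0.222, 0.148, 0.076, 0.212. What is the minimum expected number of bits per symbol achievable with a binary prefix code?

Repeatedly combine the two least-probable nodes; the expected code length is the sum of the merged weights.
merge 9/200 + 19/250 → 121/1000
merge 121/1000 + 139/1000 → 13/50
merge 37/250 + 79/500 → 153/500
merge 53/250 + 111/500 → 217/500
merge 13/50 + 153/500 → 283/500
merge 217/500 + 283/500 → 1
L = 121/1000 + 13/50 + 153/500 + 217/500 + 283/500 + 1 = 2687/1000 = 2.687 bits/symbol.

2.687 bits/symbol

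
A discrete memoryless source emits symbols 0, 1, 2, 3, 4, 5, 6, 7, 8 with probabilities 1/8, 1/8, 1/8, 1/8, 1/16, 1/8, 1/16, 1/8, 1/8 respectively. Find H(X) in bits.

Each probability is a power of 1/2, so log₂(1/p) is an integer.
H = Σ p·log₂(1/p) = 1/8·3 + 1/8·3 + 1/8·3 + 1/8·3 + 1/16·4 + 1/8·3 + 1/16·4 + 1/8·3 + 1/8·3 = 3.125 bits.

3.125 bits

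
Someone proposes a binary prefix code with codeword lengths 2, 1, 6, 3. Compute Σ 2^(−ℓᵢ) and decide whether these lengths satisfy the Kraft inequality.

0.890625; yes

With common denominator 2^6 = 64: Σ 2^(−ℓᵢ) = 16/64 + 32/64 + 1/64 + 8/64 = 57/64 = 0.890625.
Kraft's inequality requires Σ ≤ 1; here Σ = 0.890625 ≤ 1, so such a prefix code exists.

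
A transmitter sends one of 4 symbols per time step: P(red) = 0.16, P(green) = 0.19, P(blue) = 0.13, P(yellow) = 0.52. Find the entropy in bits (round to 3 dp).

1.751 bits

H = −Σ pᵢ log₂ pᵢ.
−0.16·log₂(0.16) = 0.4230
−0.19·log₂(0.19) = 0.4552
−0.13·log₂(0.13) = 0.3826
−0.52·log₂(0.52) = 0.4906
Sum ≈ 1.7515 → 1.751 bits.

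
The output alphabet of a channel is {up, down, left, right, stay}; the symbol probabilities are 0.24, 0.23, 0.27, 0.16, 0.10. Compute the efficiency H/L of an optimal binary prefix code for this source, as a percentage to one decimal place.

Entropy H = −Σ p log₂ p ≈ 2.2470 bits.
Huffman merges: 1/10+4/25→13/50; 23/100+6/25→47/100; 13/50+27/100→53/100; 47/100+53/100→1. L = 113/50 ≈ 2.2600.
Efficiency = H/L = 2.2470/2.2600 = 99.4%.

99.4%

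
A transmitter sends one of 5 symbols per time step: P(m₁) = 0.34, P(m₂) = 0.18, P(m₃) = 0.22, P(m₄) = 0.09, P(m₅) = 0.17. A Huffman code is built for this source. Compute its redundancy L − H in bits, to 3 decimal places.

Entropy H = −Σ p log₂ p ≈ 2.2023 bits.
Huffman merges: 9/100+17/100→13/50; 9/50+11/50→2/5; 13/50+17/50→3/5; 2/5+3/5→1. L = 113/50 ≈ 2.2600.
L − H = 2.2600 − 2.2023 = 0.058 bits.

0.058 bits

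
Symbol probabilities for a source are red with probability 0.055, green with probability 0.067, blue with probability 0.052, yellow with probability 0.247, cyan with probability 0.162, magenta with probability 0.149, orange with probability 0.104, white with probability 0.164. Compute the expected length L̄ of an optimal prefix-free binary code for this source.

2.86 bits/symbol

Repeatedly combine the two least-probable nodes; the expected code length is the sum of the merged weights.
merge 13/250 + 11/200 → 107/1000
merge 67/1000 + 13/125 → 171/1000
merge 107/1000 + 149/1000 → 32/125
merge 81/500 + 41/250 → 163/500
merge 171/1000 + 247/1000 → 209/500
merge 32/125 + 163/500 → 291/500
merge 209/500 + 291/500 → 1
L = 107/1000 + 171/1000 + 32/125 + 163/500 + 209/500 + 291/500 + 1 = 143/50 = 2.86 bits/symbol.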